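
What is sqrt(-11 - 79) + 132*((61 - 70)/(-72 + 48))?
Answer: 99/2 + 3*I*sqrt(10) ≈ 49.5 + 9.4868*I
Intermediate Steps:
sqrt(-11 - 79) + 132*((61 - 70)/(-72 + 48)) = sqrt(-90) + 132*(-9/(-24)) = 3*I*sqrt(10) + 132*(-9*(-1/24)) = 3*I*sqrt(10) + 132*(3/8) = 3*I*sqrt(10) + 99/2 = 99/2 + 3*I*sqrt(10)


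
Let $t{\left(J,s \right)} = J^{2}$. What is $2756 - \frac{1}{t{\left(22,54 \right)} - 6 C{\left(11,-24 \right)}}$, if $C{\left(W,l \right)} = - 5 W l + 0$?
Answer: $\frac{20493617}{7436} \approx 2756.0$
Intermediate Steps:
$C{\left(W,l \right)} = - 5 W l$ ($C{\left(W,l \right)} = - 5 W l + 0 = - 5 W l$)
$2756 - \frac{1}{t{\left(22,54 \right)} - 6 C{\left(11,-24 \right)}} = 2756 - \frac{1}{22^{2} - 6 \left(\left(-5\right) 11 \left(-24\right)\right)} = 2756 - \frac{1}{484 - 7920} = 2756 - \frac{1}{-7436} = 2756 - - \frac{1}{7436} = 2756 + \frac{1}{7436} = \frac{20493617}{7436}$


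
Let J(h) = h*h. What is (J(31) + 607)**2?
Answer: 2458624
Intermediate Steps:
J(h) = h**2
(J(31) + 607)**2 = (31**2 + 607)**2 = (961 + 607)**2 = 1568**2 = 2458624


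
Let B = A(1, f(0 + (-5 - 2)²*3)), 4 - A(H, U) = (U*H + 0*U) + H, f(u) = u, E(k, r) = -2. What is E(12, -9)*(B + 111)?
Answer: 66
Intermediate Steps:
A(H, U) = 4 - H - H*U (A(H, U) = 4 - ((U*H + 0*U) + H) = 4 - ((H*U + 0) + H) = 4 - (H*U + H) = 4 - (H + H*U) = 4 + (-H - H*U) = 4 - H - H*U)
B = -144 (B = 4 - 1*1 - 1*1*(0 + (-5 - 2)²*3) = 4 - 1 - 1*1*(0 + (-7)²*3) = 4 - 1 - 1*1*(0 + 49*3) = 4 - 1 - 1*1*(0 + 147) = 4 - 1 - 1*1*147 = 4 - 1 - 147 = -144)
E(12, -9)*(B + 111) = -2*(-144 + 111) = -2*(-33) = 66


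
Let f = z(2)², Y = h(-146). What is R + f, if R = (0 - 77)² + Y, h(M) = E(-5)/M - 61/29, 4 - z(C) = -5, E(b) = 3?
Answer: 25437347/4234 ≈ 6007.9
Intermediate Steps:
z(C) = 9 (z(C) = 4 - 1*(-5) = 4 + 5 = 9)
h(M) = -61/29 + 3/M (h(M) = 3/M - 61/29 = -61/29 + 3/M)
Y = -8993/4234 (Y = -61/29 + 3/(-146) = -61/29 + 3*(-1/146) = -61/29 - 3/146 = -8993/4234 ≈ -2.1240)
R = 25094393/4234 (R = (0 - 77)² - 8993/4234 = (-77)² - 8993/4234 = 5929 - 8993/4234 = 25094393/4234 ≈ 5926.9)
f = 81 (f = 9² = 81)
R + f = 25094393/4234 + 81 = 25437347/4234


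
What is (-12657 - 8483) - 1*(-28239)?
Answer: 7099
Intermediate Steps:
(-12657 - 8483) - 1*(-28239) = -21140 + 28239 = 7099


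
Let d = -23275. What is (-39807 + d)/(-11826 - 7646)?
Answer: 31541/9736 ≈ 3.2396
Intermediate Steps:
(-39807 + d)/(-11826 - 7646) = (-39807 - 23275)/(-11826 - 7646) = -63082/(-19472) = -63082*(-1/19472) = 31541/9736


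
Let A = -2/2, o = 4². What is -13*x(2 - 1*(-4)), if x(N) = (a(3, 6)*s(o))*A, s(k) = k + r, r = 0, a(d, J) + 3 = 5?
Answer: 416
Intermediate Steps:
a(d, J) = 2 (a(d, J) = -3 + 5 = 2)
o = 16
A = -1 (A = -2*½ = -1)
s(k) = k (s(k) = k + 0 = k)
x(N) = -32 (x(N) = (2*16)*(-1) = 32*(-1) = -32)
-13*x(2 - 1*(-4)) = -13*(-32) = 416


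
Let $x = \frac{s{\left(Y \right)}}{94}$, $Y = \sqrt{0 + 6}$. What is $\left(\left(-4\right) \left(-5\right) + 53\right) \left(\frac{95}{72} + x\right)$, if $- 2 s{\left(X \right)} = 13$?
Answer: $\frac{308863}{3384} \approx 91.272$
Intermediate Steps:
$Y = \sqrt{6} \approx 2.4495$
$s{\left(X \right)} = - \frac{13}{2}$ ($s{\left(X \right)} = \left(- \frac{1}{2}\right) 13 = - \frac{13}{2}$)
$x = - \frac{13}{188}$ ($x = - \frac{13}{2 \cdot 94} = \left(- \frac{13}{2}\right) \frac{1}{94} = - \frac{13}{188} \approx -0.069149$)
$\left(\left(-4\right) \left(-5\right) + 53\right) \left(\frac{95}{72} + x\right) = \left(\left(-4\right) \left(-5\right) + 53\right) \left(\frac{95}{72} - \frac{13}{188}\right) = \left(20 + 53\right) \left(95 \cdot \frac{1}{72} - \frac{13}{188}\right) = 73 \left(\frac{95}{72} - \frac{13}{188}\right) = 73 \cdot \frac{4231}{3384} = \frac{308863}{3384}$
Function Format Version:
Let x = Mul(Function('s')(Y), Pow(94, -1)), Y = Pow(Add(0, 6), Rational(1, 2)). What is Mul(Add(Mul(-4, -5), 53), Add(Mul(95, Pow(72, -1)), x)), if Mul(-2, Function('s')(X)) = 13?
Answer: Rational(308863, 3384) ≈ 91.272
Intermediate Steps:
Y = Pow(6, Rational(1, 2)) ≈ 2.4495
Function('s')(X) = Rational(-13, 2) (Function('s')(X) = Mul(Rational(-1, 2), 13) = Rational(-13, 2))
x = Rational(-13, 188) (x = Mul(Rational(-13, 2), Pow(94, -1)) = Mul(Rational(-13, 2), Rational(1, 94)) = Rational(-13, 188) ≈ -0.069149)
Mul(Add(Mul(-4, -5), 53), Add(Mul(95, Pow(72, -1)), x)) = Mul(Add(Mul(-4, -5), 53), Add(Mul(95, Pow(72, -1)), Rational(-13, 188))) = Mul(Add(20, 53), Add(Mul(95, Rational(1, 72)), Rational(-13, 188))) = Mul(73, Add(Rational(95, 72), Rational(-13, 188))) = Mul(73, Rational(4231, 3384)) = Rational(308863, 3384)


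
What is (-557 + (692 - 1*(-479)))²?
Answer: 376996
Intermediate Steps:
(-557 + (692 - 1*(-479)))² = (-557 + (692 + 479))² = (-557 + 1171)² = 614² = 376996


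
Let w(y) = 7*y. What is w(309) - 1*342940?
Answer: -340777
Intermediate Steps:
w(309) - 1*342940 = 7*309 - 1*342940 = 2163 - 342940 = -340777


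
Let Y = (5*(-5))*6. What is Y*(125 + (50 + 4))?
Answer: -26850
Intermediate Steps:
Y = -150 (Y = -25*6 = -150)
Y*(125 + (50 + 4)) = -150*(125 + (50 + 4)) = -150*(125 + 54) = -150*179 = -26850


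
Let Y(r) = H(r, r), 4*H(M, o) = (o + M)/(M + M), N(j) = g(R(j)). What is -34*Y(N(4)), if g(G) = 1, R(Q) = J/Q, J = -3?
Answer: -17/2 ≈ -8.5000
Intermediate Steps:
R(Q) = -3/Q
N(j) = 1
H(M, o) = (M + o)/(8*M) (H(M, o) = ((o + M)/(M + M))/4 = ((M + o)/((2*M)))/4 = ((M + o)*(1/(2*M)))/4 = ((M + o)/(2*M))/4 = (M + o)/(8*M))
Y(r) = ¼ (Y(r) = (r + r)/(8*r) = (2*r)/(8*r) = ¼)
-34*Y(N(4)) = -34*¼ = -17/2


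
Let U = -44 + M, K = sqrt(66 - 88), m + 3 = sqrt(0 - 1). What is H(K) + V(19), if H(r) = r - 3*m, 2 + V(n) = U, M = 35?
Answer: -2 - 3*I + I*sqrt(22) ≈ -2.0 + 1.6904*I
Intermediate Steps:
m = -3 + I (m = -3 + sqrt(0 - 1) = -3 + sqrt(-1) = -3 + I ≈ -3.0 + 1.0*I)
K = I*sqrt(22) (K = sqrt(-22) = I*sqrt(22) ≈ 4.6904*I)
U = -9 (U = -44 + 35 = -9)
V(n) = -11 (V(n) = -2 - 9 = -11)
H(r) = 9 + r - 3*I (H(r) = r - 3*(-3 + I) = r + (9 - 3*I) = 9 + r - 3*I)
H(K) + V(19) = (9 + I*sqrt(22) - 3*I) - 11 = (9 - 3*I + I*sqrt(22)) - 11 = -2 - 3*I + I*sqrt(22)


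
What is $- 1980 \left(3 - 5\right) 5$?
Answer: $19800$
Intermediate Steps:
$- 1980 \left(3 - 5\right) 5 = - 1980 \left(\left(-2\right) 5\right) = \left(-1980\right) \left(-10\right) = 19800$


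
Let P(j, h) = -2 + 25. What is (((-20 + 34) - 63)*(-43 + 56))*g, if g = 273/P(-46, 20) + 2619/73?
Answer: -51065742/1679 ≈ -30414.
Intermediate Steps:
P(j, h) = 23
g = 80166/1679 (g = 273/23 + 2619/73 = 80166/1679 ≈ 47.746)
(((-20 + 34) - 63)*(-43 + 56))*g = (((-20 + 34) - 63)*(-43 + 56))*(80166/1679) = ((14 - 63)*13)*(80166/1679) = -49*13*(80166/1679) = -637*80166/1679 = -51065742/1679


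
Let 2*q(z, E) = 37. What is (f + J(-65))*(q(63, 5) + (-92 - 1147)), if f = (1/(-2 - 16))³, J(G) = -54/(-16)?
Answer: -24021881/5832 ≈ -4119.0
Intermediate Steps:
J(G) = 27/8 (J(G) = -54*(-1/16) = 27/8)
q(z, E) = 37/2 (q(z, E) = (½)*37 = 37/2)
f = -1/5832 (f = (1/(-18))³ = (-1/18)³ = -1/5832 ≈ -0.00017147)
(f + J(-65))*(q(63, 5) + (-92 - 1147)) = (-1/5832 + 27/8)*(37/2 + (-92 - 1147)) = 9841*(37/2 - 1239)/2916 = (9841/2916)*(-2441/2) = -24021881/5832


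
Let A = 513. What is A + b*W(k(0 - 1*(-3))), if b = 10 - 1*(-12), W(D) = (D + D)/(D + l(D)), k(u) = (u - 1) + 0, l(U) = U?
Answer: 535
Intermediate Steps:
k(u) = -1 + u (k(u) = (-1 + u) + 0 = -1 + u)
W(D) = 1 (W(D) = (D + D)/(D + D) = (2*D)/((2*D)) = (2*D)*(1/(2*D)) = 1)
b = 22 (b = 10 + 12 = 22)
A + b*W(k(0 - 1*(-3))) = 513 + 22*1 = 513 + 22 = 535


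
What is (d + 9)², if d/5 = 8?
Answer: 2401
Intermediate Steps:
d = 40 (d = 5*8 = 40)
(d + 9)² = (40 + 9)² = 49² = 2401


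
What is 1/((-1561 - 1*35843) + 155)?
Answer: -1/37249 ≈ -2.6846e-5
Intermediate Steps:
1/((-1561 - 1*35843) + 155) = 1/((-1561 - 35843) + 155) = 1/(-37404 + 155) = 1/(-37249) = -1/37249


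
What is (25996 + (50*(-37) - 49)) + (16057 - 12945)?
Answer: 27209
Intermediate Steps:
(25996 + (50*(-37) - 49)) + (16057 - 12945) = (25996 + (-1850 - 49)) + 3112 = (25996 - 1899) + 3112 = 24097 + 3112 = 27209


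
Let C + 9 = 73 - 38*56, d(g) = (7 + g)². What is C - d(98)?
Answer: -13089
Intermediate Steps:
C = -2064 (C = -9 + (73 - 38*56) = -9 + (73 - 2128) = -9 - 2055 = -2064)
C - d(98) = -2064 - (7 + 98)² = -2064 - 1*105² = -2064 - 1*11025 = -2064 - 11025 = -13089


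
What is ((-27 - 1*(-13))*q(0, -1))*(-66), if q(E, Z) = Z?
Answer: -924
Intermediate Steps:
((-27 - 1*(-13))*q(0, -1))*(-66) = ((-27 - 1*(-13))*(-1))*(-66) = ((-27 + 13)*(-1))*(-66) = -14*(-1)*(-66) = 14*(-66) = -924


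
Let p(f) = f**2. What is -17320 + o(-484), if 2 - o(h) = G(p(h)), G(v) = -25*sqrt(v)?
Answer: -5218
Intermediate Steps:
o(h) = 2 + 25*sqrt(h**2) (o(h) = 2 - (-25)*sqrt(h**2) = 2 + 25*sqrt(h**2))
-17320 + o(-484) = -17320 + (2 + 25*sqrt((-484)**2)) = -17320 + (2 + 25*sqrt(234256)) = -17320 + (2 + 25*484) = -17320 + (2 + 12100) = -17320 + 12102 = -5218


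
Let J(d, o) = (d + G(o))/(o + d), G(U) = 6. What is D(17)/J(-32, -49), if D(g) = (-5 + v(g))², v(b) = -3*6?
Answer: 42849/26 ≈ 1648.0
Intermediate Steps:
v(b) = -18
J(d, o) = (6 + d)/(d + o) (J(d, o) = (d + 6)/(o + d) = (6 + d)/(d + o))
D(g) = 529 (D(g) = (-5 - 18)² = (-23)² = 529)
D(17)/J(-32, -49) = 529/(((6 - 32)/(-32 - 49))) = 529/((-26/(-81))) = 529/((-1/81*(-26))) = 529/(26/81) = 529*(81/26) = 42849/26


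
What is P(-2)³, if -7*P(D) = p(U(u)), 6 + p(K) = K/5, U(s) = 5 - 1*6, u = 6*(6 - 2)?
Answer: 29791/42875 ≈ 0.69483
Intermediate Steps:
u = 24 (u = 6*4 = 24)
U(s) = -1 (U(s) = 5 - 6 = -1)
p(K) = -6 + K/5
P(D) = 31/35 (P(D) = -(-6 + (⅕)*(-1))/7 = -(-6 - ⅕)/7 = -⅐*(-31/5) = 31/35)
P(-2)³ = (31/35)³ = 29791/42875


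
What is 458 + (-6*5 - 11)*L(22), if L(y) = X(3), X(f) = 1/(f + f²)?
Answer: 5455/12 ≈ 454.58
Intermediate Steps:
L(y) = 1/12 (L(y) = 1/(3*(1 + 3)) = (⅓)/4 = (⅓)*(¼) = 1/12)
458 + (-6*5 - 11)*L(22) = 458 + (-6*5 - 11)*(1/12) = 458 + (-30 - 11)*(1/12) = 458 - 41*1/12 = 458 - 41/12 = 5455/12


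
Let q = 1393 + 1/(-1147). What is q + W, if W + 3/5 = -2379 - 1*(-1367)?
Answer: 2181589/5735 ≈ 380.40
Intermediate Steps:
q = 1597770/1147 (q = 1393 - 1/1147 = 1597770/1147 ≈ 1393.0)
W = -5063/5 (W = -3/5 + (-2379 - 1*(-1367)) = -3/5 + (-2379 + 1367) = -3/5 - 1012 = -5063/5 ≈ -1012.6)
q + W = 1597770/1147 - 5063/5 = 2181589/5735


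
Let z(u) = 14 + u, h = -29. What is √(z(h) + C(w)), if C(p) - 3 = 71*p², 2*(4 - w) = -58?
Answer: √77307 ≈ 278.04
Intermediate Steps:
w = 33 (w = 4 - ½*(-58) = 4 + 29 = 33)
C(p) = 3 + 71*p²
√(z(h) + C(w)) = √((14 - 29) + (3 + 71*33²)) = √(-15 + (3 + 71*1089)) = √(-15 + (3 + 77319)) = √(-15 + 77322) = √77307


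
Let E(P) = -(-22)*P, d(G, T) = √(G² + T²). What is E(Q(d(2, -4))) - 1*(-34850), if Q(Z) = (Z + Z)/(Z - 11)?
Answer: 3518970/101 - 968*√5/101 ≈ 34820.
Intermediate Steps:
Q(Z) = 2*Z/(-11 + Z) (Q(Z) = (2*Z)/(-11 + Z) = 2*Z/(-11 + Z))
E(P) = 22*P
E(Q(d(2, -4))) - 1*(-34850) = 22*(2*√(2² + (-4)²)/(-11 + √(2² + (-4)²))) - 1*(-34850) = 22*(2*√(4 + 16)/(-11 + √(4 + 16))) + 34850 = 22*(2*√20/(-11 + √20)) + 34850 = 22*(2*(2*√5)/(-11 + 2*√5)) + 34850 = 22*(4*√5/(-11 + 2*√5)) + 34850 = 88*√5/(-11 + 2*√5) + 34850 = 34850 + 88*√5/(-11 + 2*√5)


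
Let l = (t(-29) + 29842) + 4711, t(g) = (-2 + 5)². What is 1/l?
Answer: 1/34562 ≈ 2.8934e-5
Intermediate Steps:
t(g) = 9 (t(g) = 3² = 9)
l = 34562 (l = (9 + 29842) + 4711 = 29851 + 4711 = 34562)
1/l = 1/34562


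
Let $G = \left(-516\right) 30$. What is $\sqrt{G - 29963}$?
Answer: $i \sqrt{45443} \approx 213.17 i$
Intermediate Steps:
$G = -15480$
$\sqrt{G - 29963} = \sqrt{-15480 - 29963} = \sqrt{-45443} = i \sqrt{45443}$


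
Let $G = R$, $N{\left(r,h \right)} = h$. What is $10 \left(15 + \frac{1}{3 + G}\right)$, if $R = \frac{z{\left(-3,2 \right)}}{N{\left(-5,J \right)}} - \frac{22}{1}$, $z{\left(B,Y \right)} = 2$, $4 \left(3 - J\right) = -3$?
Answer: $\frac{41400}{277} \approx 149.46$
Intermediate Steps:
$J = \frac{15}{4}$ ($J = 3 - - \frac{3}{4} = 3 + \frac{3}{4} = \frac{15}{4} \approx 3.75$)
$R = - \frac{322}{15}$ ($R = \frac{2}{\frac{15}{4}} - \frac{22}{1} = 2 \cdot \frac{4}{15} - 22 = \frac{8}{15} - 22 = - \frac{322}{15} \approx -21.467$)
$G = - \frac{322}{15} \approx -21.467$
$10 \left(15 + \frac{1}{3 + G}\right) = 10 \left(15 + \frac{1}{3 - \frac{322}{15}}\right) = 10 \left(15 + \frac{1}{- \frac{277}{15}}\right) = 10 \left(15 - \frac{15}{277}\right) = 10 \cdot \frac{4140}{277} = \frac{41400}{277}$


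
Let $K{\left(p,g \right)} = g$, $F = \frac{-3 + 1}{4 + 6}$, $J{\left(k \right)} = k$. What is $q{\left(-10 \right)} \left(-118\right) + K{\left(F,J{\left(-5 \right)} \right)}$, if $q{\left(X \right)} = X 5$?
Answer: $5895$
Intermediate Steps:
$F = - \frac{1}{5}$ ($F = - \frac{2}{10} = \left(-2\right) \frac{1}{10} = - \frac{1}{5} \approx -0.2$)
$q{\left(X \right)} = 5 X$
$q{\left(-10 \right)} \left(-118\right) + K{\left(F,J{\left(-5 \right)} \right)} = 5 \left(-10\right) \left(-118\right) - 5 = \left(-50\right) \left(-118\right) - 5 = 5900 - 5 = 5895$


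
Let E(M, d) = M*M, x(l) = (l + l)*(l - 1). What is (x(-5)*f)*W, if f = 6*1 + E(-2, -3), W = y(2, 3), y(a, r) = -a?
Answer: -1200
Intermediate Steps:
x(l) = 2*l*(-1 + l) (x(l) = (2*l)*(-1 + l) = 2*l*(-1 + l))
W = -2 (W = -1*2 = -2)
E(M, d) = M²
f = 10 (f = 6*1 + (-2)² = 6 + 4 = 10)
(x(-5)*f)*W = ((2*(-5)*(-1 - 5))*10)*(-2) = ((2*(-5)*(-6))*10)*(-2) = (60*10)*(-2) = 600*(-2) = -1200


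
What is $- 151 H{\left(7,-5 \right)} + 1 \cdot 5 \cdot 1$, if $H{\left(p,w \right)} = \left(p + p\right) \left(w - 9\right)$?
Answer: $29601$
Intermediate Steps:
$H{\left(p,w \right)} = 2 p \left(-9 + w\right)$
$- 151 H{\left(7,-5 \right)} + 1 \cdot 5 \cdot 1 = - 151 \cdot 2 \cdot 7 \left(-9 - 5\right) + 1 \cdot 5 \cdot 1 = - 151 \cdot 2 \cdot 7 \left(-14\right) + 5 \cdot 1 = \left(-151\right) \left(-196\right) + 5 = 29596 + 5 = 29601$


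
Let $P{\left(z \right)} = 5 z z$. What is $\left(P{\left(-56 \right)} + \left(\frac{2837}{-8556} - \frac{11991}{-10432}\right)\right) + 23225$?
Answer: $\frac{868146287293}{22314048} \approx 38906.0$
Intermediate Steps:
$P{\left(z \right)} = 5 z^{2}$
$\left(P{\left(-56 \right)} + \left(\frac{2837}{-8556} - \frac{11991}{-10432}\right)\right) + 23225 = \left(5 \left(-56\right)^{2} + \left(\frac{2837}{-8556} - \frac{11991}{-10432}\right)\right) + 23225 = \left(5 \cdot 3136 + \left(2837 \left(- \frac{1}{8556}\right) - - \frac{11991}{10432}\right)\right) + 23225 = \left(15680 + \left(- \frac{2837}{8556} + \frac{11991}{10432}\right)\right) + 23225 = \left(15680 + \frac{18249853}{22314048}\right) + 23225 = \frac{349902522493}{22314048} + 23225 = \frac{868146287293}{22314048}$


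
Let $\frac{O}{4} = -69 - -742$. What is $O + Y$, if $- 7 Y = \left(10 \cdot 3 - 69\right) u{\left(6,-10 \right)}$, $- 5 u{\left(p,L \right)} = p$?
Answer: $\frac{93986}{35} \approx 2685.3$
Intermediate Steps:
$u{\left(p,L \right)} = - \frac{p}{5}$
$Y = - \frac{234}{35}$ ($Y = - \frac{\left(10 \cdot 3 - 69\right) \left(\left(- \frac{1}{5}\right) 6\right)}{7} = - \frac{\left(30 - 69\right) \left(- \frac{6}{5}\right)}{7} = - \frac{\left(-39\right) \left(- \frac{6}{5}\right)}{7} = \left(- \frac{1}{7}\right) \frac{234}{5} = - \frac{234}{35} \approx -6.6857$)
$O = 2692$ ($O = 4 \left(-69 - -742\right) = 4 \left(-69 + 742\right) = 4 \cdot 673 = 2692$)
$O + Y = 2692 - \frac{234}{35} = \frac{93986}{35}$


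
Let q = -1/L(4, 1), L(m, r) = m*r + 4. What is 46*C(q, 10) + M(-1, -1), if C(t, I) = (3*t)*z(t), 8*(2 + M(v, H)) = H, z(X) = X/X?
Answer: -155/8 ≈ -19.375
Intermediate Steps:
z(X) = 1
L(m, r) = 4 + m*r
q = -⅛ (q = -1/(4 + 4*1) = -1/(4 + 4) = -1/8 = -1*⅛ = -⅛ ≈ -0.12500)
M(v, H) = -2 + H/8
C(t, I) = 3*t (C(t, I) = (3*t)*1 = 3*t)
46*C(q, 10) + M(-1, -1) = 46*(3*(-⅛)) + (-2 + (⅛)*(-1)) = 46*(-3/8) + (-2 - ⅛) = -69/4 - 17/8 = -155/8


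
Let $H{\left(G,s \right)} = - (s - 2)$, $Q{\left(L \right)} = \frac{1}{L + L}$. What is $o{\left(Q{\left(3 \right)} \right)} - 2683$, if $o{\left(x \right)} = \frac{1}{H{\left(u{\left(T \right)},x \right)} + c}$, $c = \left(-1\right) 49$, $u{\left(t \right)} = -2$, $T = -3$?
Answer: $- \frac{759295}{283} \approx -2683.0$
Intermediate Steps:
$c = -49$
$Q{\left(L \right)} = \frac{1}{2 L}$
$H{\left(G,s \right)} = 2 - s$ ($H{\left(G,s \right)} = - (-2 + s) = 2 - s$)
$o{\left(x \right)} = \frac{1}{-47 - x}$ ($o{\left(x \right)} = \frac{1}{\left(2 - x\right) - 49} = \frac{1}{-47 - x}$)
$o{\left(Q{\left(3 \right)} \right)} - 2683 = - \frac{1}{47 + \frac{1}{2 \cdot 3}} - 2683 = - \frac{1}{47 + \frac{1}{2} \cdot \frac{1}{3}} - 2683 = - \frac{1}{47 + \frac{1}{6}} - 2683 = - \frac{1}{\frac{283}{6}} - 2683 = \left(-1\right) \frac{6}{283} - 2683 = - \frac{6}{283} - 2683 = - \frac{759295}{283}$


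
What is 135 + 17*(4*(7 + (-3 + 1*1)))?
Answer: 475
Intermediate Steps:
135 + 17*(4*(7 + (-3 + 1*1))) = 135 + 17*(4*(7 + (-3 + 1))) = 135 + 17*(4*(7 - 2)) = 135 + 17*(4*5) = 135 + 17*20 = 135 + 340 = 475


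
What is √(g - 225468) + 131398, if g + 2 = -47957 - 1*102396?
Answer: 131398 + I*√375823 ≈ 1.314e+5 + 613.04*I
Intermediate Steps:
g = -150355 (g = -2 + (-47957 - 1*102396) = -2 + (-47957 - 102396) = -2 - 150353 = -150355)
√(g - 225468) + 131398 = √(-150355 - 225468) + 131398 = √(-375823) + 131398 = I*√375823 + 131398 = 131398 + I*√375823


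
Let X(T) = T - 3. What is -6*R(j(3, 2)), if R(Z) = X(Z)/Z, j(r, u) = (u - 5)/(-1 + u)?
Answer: -12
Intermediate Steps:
X(T) = -3 + T
j(r, u) = (-5 + u)/(-1 + u)
R(Z) = (-3 + Z)/Z
-6*R(j(3, 2)) = -6*(-3 + (-5 + 2)/(-1 + 2))/((-5 + 2)/(-1 + 2)) = -6*(-3 - 3/1)/(-3/1) = -6*(-3 + 1*(-3))/(1*(-3)) = -6*(-3 - 3)/(-3) = -(-2)*(-6) = -6*2 = -12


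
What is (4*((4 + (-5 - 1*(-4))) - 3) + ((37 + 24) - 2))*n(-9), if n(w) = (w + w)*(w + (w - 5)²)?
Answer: -198594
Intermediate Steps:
n(w) = 2*w*(w + (-5 + w)²) (n(w) = (2*w)*(w + (-5 + w)²) = 2*w*(w + (-5 + w)²))
(4*((4 + (-5 - 1*(-4))) - 3) + ((37 + 24) - 2))*n(-9) = (4*((4 + (-5 - 1*(-4))) - 3) + ((37 + 24) - 2))*(2*(-9)*(-9 + (-5 - 9)²)) = (4*((4 + (-5 + 4)) - 3) + (61 - 2))*(2*(-9)*(-9 + (-14)²)) = (4*((4 - 1) - 3) + 59)*(2*(-9)*(-9 + 196)) = (4*(3 - 3) + 59)*(2*(-9)*187) = (4*0 + 59)*(-3366) = (0 + 59)*(-3366) = 59*(-3366) = -198594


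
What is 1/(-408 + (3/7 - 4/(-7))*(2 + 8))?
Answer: -1/398 ≈ -0.0025126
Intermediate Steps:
1/(-408 + (3/7 - 4/(-7))*(2 + 8)) = 1/(-408 + (3*(1/7) - 4*(-1/7))*10) = 1/(-408 + (3/7 + 4/7)*10) = 1/(-408 + 1*10) = 1/(-408 + 10) = 1/(-398) = -1/398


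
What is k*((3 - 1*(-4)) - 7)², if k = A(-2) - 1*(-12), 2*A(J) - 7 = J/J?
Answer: 0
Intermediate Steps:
A(J) = 4 (A(J) = 7/2 + (J/J)/2 = 7/2 + (½)*1 = 7/2 + ½ = 4)
k = 16 (k = 4 - 1*(-12) = 4 + 12 = 16)
k*((3 - 1*(-4)) - 7)² = 16*((3 - 1*(-4)) - 7)² = 16*((3 + 4) - 7)² = 16*(7 - 7)² = 16*0² = 16*0 = 0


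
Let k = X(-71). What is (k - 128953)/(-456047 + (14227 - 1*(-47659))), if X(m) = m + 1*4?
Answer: 129020/394161 ≈ 0.32733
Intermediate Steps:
X(m) = 4 + m (X(m) = m + 4 = 4 + m)
k = -67 (k = 4 - 71 = -67)
(k - 128953)/(-456047 + (14227 - 1*(-47659))) = (-67 - 128953)/(-456047 + (14227 - 1*(-47659))) = -129020/(-456047 + (14227 + 47659)) = -129020/(-456047 + 61886) = -129020/(-394161) = -129020*(-1/394161) = 129020/394161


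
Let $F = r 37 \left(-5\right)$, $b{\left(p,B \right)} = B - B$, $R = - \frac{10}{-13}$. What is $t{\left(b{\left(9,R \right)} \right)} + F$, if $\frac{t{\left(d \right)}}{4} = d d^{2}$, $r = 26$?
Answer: $-4810$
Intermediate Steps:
$R = \frac{10}{13}$ ($R = \left(-10\right) \left(- \frac{1}{13}\right) = \frac{10}{13} \approx 0.76923$)
$b{\left(p,B \right)} = 0$
$t{\left(d \right)} = 4 d^{3}$ ($t{\left(d \right)} = 4 d d^{2} = 4 d^{3}$)
$F = -4810$ ($F = 26 \cdot 37 \left(-5\right) = 962 \left(-5\right) = -4810$)
$t{\left(b{\left(9,R \right)} \right)} + F = 4 \cdot 0^{3} - 4810 = 4 \cdot 0 - 4810 = 0 - 4810 = -4810$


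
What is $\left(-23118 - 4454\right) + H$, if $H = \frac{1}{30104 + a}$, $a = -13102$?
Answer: $- \frac{468779143}{17002} \approx -27572.0$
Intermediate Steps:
$H = \frac{1}{17002}$ ($H = \frac{1}{30104 - 13102} = \frac{1}{17002} \approx 5.8817 \cdot 10^{-5}$)
$\left(-23118 - 4454\right) + H = \left(-23118 - 4454\right) + \frac{1}{17002} = -27572 + \frac{1}{17002} = - \frac{468779143}{17002}$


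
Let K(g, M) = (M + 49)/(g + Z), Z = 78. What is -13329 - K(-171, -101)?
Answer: -1239649/93 ≈ -13330.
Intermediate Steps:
K(g, M) = (49 + M)/(78 + g) (K(g, M) = (M + 49)/(g + 78) = (49 + M)/(78 + g))
-13329 - K(-171, -101) = -13329 - (49 - 101)/(78 - 171) = -13329 - (-52)/(-93) = -13329 - (-1)*(-52)/93 = -13329 - 1*52/93 = -13329 - 52/93 = -1239649/93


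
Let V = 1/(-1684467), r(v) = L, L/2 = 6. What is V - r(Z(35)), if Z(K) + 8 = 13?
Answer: -20213605/1684467 ≈ -12.000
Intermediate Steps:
L = 12 (L = 2*6 = 12)
Z(K) = 5 (Z(K) = -8 + 13 = 5)
r(v) = 12
V = -1/1684467 ≈ -5.9366e-7
V - r(Z(35)) = -1/1684467 - 1*12 = -1/1684467 - 12 = -20213605/1684467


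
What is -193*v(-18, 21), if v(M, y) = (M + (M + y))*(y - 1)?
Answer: 57900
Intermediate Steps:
v(M, y) = (-1 + y)*(y + 2*M) (v(M, y) = (y + 2*M)*(-1 + y) = (-1 + y)*(y + 2*M))
-193*v(-18, 21) = -193*(21² - 1*21 - 2*(-18) + 2*(-18)*21) = -193*(441 - 21 + 36 - 756) = -193*(-300) = 57900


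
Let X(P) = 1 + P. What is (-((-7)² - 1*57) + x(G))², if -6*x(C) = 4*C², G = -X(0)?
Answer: 484/9 ≈ 53.778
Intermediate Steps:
G = -1 (G = -(1 + 0) = -1*1 = -1)
x(C) = -2*C²/3
(-((-7)² - 1*57) + x(G))² = (-((-7)² - 1*57) - ⅔*(-1)²)² = (-(49 - 57) - ⅔*1)² = (-1*(-8) - ⅔)² = (8 - ⅔)² = (22/3)² = 484/9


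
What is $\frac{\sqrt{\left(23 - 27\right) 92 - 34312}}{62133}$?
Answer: $\frac{34 i \sqrt{30}}{62133} \approx 0.0029972 i$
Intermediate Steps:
$\frac{\sqrt{\left(23 - 27\right) 92 - 34312}}{62133} = \sqrt{\left(-4\right) 92 - 34312} \cdot \frac{1}{62133} = \sqrt{-368 - 34312} \cdot \frac{1}{62133} = \sqrt{-34680} \cdot \frac{1}{62133} = 34 i \sqrt{30} \cdot \frac{1}{62133} = \frac{34 i \sqrt{30}}{62133}$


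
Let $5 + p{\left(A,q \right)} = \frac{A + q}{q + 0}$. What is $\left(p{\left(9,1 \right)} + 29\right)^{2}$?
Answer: $1156$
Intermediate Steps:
$p{\left(A,q \right)} = -5 + \frac{A + q}{q}$ ($p{\left(A,q \right)} = -5 + \frac{A + q}{q + 0} = -5 + \frac{A + q}{q}$)
$\left(p{\left(9,1 \right)} + 29\right)^{2} = \left(\left(-4 + \frac{9}{1}\right) + 29\right)^{2} = \left(\left(-4 + 9 \cdot 1\right) + 29\right)^{2} = \left(\left(-4 + 9\right) + 29\right)^{2} = \left(5 + 29\right)^{2} = 34^{2} = 1156$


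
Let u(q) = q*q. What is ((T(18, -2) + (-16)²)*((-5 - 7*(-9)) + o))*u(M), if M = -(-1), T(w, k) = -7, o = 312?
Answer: 92130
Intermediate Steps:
M = 1 (M = -1*(-1) = 1)
u(q) = q²
((T(18, -2) + (-16)²)*((-5 - 7*(-9)) + o))*u(M) = ((-7 + (-16)²)*((-5 - 7*(-9)) + 312))*1² = ((-7 + 256)*((-5 + 63) + 312))*1 = (249*(58 + 312))*1 = (249*370)*1 = 92130*1 = 92130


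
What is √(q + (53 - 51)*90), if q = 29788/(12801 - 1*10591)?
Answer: √236242370/1105 ≈ 13.910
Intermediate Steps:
q = 14894/1105 (q = 29788/(12801 - 10591) = 29788/2210 = 29788*(1/2210) = 14894/1105 ≈ 13.479)
√(q + (53 - 51)*90) = √(14894/1105 + (53 - 51)*90) = √(14894/1105 + 2*90) = √(14894/1105 + 180) = √(213794/1105) = √236242370/1105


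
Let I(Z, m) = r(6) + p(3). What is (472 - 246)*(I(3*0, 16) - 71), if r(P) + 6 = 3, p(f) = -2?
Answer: -17176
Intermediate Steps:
r(P) = -3 (r(P) = -6 + 3 = -3)
I(Z, m) = -5 (I(Z, m) = -3 - 2 = -5)
(472 - 246)*(I(3*0, 16) - 71) = (472 - 246)*(-5 - 71) = 226*(-76) = -17176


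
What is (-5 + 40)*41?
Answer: 1435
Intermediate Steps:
(-5 + 40)*41 = 35*41 = 1435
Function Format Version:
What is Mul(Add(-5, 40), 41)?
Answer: 1435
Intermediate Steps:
Mul(Add(-5, 40), 41) = Mul(35, 41) = 1435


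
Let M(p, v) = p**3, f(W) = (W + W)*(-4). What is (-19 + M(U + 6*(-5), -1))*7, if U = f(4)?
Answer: -1668429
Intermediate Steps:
f(W) = -8*W (f(W) = (2*W)*(-4) = -8*W)
U = -32 (U = -8*4 = -32)
(-19 + M(U + 6*(-5), -1))*7 = (-19 + (-32 + 6*(-5))**3)*7 = (-19 + (-32 - 30)**3)*7 = (-19 + (-62)**3)*7 = (-19 - 238328)*7 = -238347*7 = -1668429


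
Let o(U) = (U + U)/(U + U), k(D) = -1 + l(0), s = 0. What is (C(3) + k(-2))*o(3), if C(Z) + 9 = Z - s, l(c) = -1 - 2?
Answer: -10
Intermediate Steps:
l(c) = -3
k(D) = -4 (k(D) = -1 - 3 = -4)
o(U) = 1 (o(U) = (2*U)/((2*U)) = (2*U)*(1/(2*U)) = 1)
C(Z) = -9 + Z (C(Z) = -9 + (Z - 1*0) = -9 + (Z + 0) = -9 + Z)
(C(3) + k(-2))*o(3) = ((-9 + 3) - 4)*1 = (-6 - 4)*1 = -10*1 = -10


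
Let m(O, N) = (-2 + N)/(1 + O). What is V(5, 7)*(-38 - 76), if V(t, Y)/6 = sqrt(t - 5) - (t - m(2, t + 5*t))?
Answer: -2964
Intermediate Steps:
m(O, N) = (-2 + N)/(1 + O)
V(t, Y) = -4 + 6*t + 6*sqrt(-5 + t) (V(t, Y) = 6*(sqrt(t - 5) - (t - (-2 + (t + 5*t))/(1 + 2))) = 6*(sqrt(-5 + t) - (t - (-2 + 6*t)/3)) = 6*(sqrt(-5 + t) - (t - (-2/3 + 2*t))) = 6*(sqrt(-5 + t) - (t + (2/3 - 2*t))) = 6*(sqrt(-5 + t) - (2/3 - t)) = 6*(sqrt(-5 + t) + (-2/3 + t)) = 6*(-2/3 + t + sqrt(-5 + t)) = -4 + 6*t + 6*sqrt(-5 + t))
V(5, 7)*(-38 - 76) = (-4 + 6*5 + 6*sqrt(-5 + 5))*(-38 - 76) = (-4 + 30 + 6*sqrt(0))*(-114) = (-4 + 30 + 6*0)*(-114) = (-4 + 30 + 0)*(-114) = 26*(-114) = -2964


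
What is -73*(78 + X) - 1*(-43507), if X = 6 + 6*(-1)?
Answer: 37813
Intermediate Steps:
X = 0 (X = 6 - 6 = 0)
-73*(78 + X) - 1*(-43507) = -73*(78 + 0) - 1*(-43507) = -73*78 + 43507 = -5694 + 43507 = 37813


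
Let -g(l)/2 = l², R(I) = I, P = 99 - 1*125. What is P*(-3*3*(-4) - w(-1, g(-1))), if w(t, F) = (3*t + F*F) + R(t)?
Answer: -936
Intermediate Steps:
P = -26 (P = 99 - 125 = -26)
g(l) = -2*l²
w(t, F) = F² + 4*t (w(t, F) = (3*t + F*F) + t = (3*t + F²) + t = (F² + 3*t) + t = F² + 4*t)
P*(-3*3*(-4) - w(-1, g(-1))) = -26*(-3*3*(-4) - ((-2*(-1)²)² + 4*(-1))) = -26*(-9*(-4) - ((-2*1)² - 4)) = -26*(36 - ((-2)² - 4)) = -26*(36 - (4 - 4)) = -26*(36 - 1*0) = -26*(36 + 0) = -26*36 = -936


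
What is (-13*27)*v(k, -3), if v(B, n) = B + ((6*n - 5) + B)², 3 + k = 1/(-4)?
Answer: -3851523/16 ≈ -2.4072e+5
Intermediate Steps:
k = -13/4 (k = -3 + 1/(-4) = -3 - ¼ = -13/4 ≈ -3.2500)
v(B, n) = B + (-5 + B + 6*n)² (v(B, n) = B + ((-5 + 6*n) + B)² = B + (-5 + B + 6*n)²)
(-13*27)*v(k, -3) = (-13*27)*(-13/4 + (-5 - 13/4 + 6*(-3))²) = -351*(-13/4 + (-5 - 13/4 - 18)²) = -351*(-13/4 + (-105/4)²) = -351*(-13/4 + 11025/16) = -351*10973/16 = -3851523/16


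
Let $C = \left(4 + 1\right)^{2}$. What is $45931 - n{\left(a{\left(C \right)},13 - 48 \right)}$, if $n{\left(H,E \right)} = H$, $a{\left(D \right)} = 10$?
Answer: $45921$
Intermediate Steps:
$C = 25$ ($C = 5^{2} = 25$)
$45931 - n{\left(a{\left(C \right)},13 - 48 \right)} = 45931 - 10 = 45921$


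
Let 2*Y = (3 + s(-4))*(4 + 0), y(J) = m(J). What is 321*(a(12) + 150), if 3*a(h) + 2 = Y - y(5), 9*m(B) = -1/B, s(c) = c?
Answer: 2147597/45 ≈ 47724.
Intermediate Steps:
m(B) = -1/(9*B) (m(B) = (-1/B)/9 = -1/(9*B))
y(J) = -1/(9*J)
Y = -2 (Y = ((3 - 4)*(4 + 0))/2 = (-1*4)/2 = (1/2)*(-4) = -2)
a(h) = -179/135 (a(h) = -2/3 + (-2 - (-1)/(9*5))/3 = -2/3 + (-2 - 1*(-1/45))/3 = -2/3 + (-2 + 1/45)/3 = -2/3 + (1/3)*(-89/45) = -2/3 - 89/135 = -179/135)
321*(a(12) + 150) = 321*(-179/135 + 150) = 321*(20071/135) = 2147597/45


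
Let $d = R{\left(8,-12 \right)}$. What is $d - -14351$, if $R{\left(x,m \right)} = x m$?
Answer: $14255$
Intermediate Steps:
$R{\left(x,m \right)} = m x$
$d = -96$ ($d = \left(-12\right) 8 = -96$)
$d - -14351 = -96 - -14351 = -96 + 14351 = 14255$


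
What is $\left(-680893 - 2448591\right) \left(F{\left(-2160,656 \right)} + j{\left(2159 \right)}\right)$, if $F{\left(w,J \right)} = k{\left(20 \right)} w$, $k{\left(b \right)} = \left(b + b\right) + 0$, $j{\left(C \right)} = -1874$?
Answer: $276252070616$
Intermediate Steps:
$k{\left(b \right)} = 2 b$ ($k{\left(b \right)} = 2 b + 0 = 2 b$)
$F{\left(w,J \right)} = 40 w$ ($F{\left(w,J \right)} = 2 \cdot 20 w = 40 w$)
$\left(-680893 - 2448591\right) \left(F{\left(-2160,656 \right)} + j{\left(2159 \right)}\right) = \left(-680893 - 2448591\right) \left(40 \left(-2160\right) - 1874\right) = - 3129484 \left(-86400 - 1874\right) = \left(-3129484\right) \left(-88274\right) = 276252070616$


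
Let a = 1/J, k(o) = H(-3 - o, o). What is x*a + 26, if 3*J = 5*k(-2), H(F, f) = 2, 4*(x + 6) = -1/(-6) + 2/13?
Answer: 25193/1040 ≈ 24.224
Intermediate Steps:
x = -1847/312 (x = -6 + (-1/(-6) + 2/13)/4 = -6 + (-1*(-1/6) + 2*(1/13))/4 = -6 + (1/6 + 2/13)/4 = -6 + (1/4)*(25/78) = -6 + 25/312 = -1847/312 ≈ -5.9199)
k(o) = 2
J = 10/3 (J = (5*2)/3 = (1/3)*10 = 10/3 ≈ 3.3333)
a = 3/10 (a = 1/(10/3) = 3/10 ≈ 0.30000)
x*a + 26 = -1847/312*3/10 + 26 = -1847/1040 + 26 = 25193/1040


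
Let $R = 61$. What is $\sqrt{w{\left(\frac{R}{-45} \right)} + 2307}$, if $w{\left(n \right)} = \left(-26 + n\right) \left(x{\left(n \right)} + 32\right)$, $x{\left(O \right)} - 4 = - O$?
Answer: $\frac{2 \sqrt{650591}}{45} \approx 35.849$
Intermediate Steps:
$x{\left(O \right)} = 4 - O$
$w{\left(n \right)} = \left(-26 + n\right) \left(36 - n\right)$ ($w{\left(n \right)} = \left(-26 + n\right) \left(\left(4 - n\right) + 32\right) = \left(-26 + n\right) \left(36 - n\right)$)
$\sqrt{w{\left(\frac{R}{-45} \right)} + 2307} = \sqrt{\left(-936 - \left(\frac{61}{-45}\right)^{2} + 62 \frac{61}{-45}\right) + 2307} = \sqrt{\left(-936 - \left(61 \left(- \frac{1}{45}\right)\right)^{2} + 62 \cdot 61 \left(- \frac{1}{45}\right)\right) + 2307} = \sqrt{\left(-936 - \left(- \frac{61}{45}\right)^{2} + 62 \left(- \frac{61}{45}\right)\right) + 2307} = \sqrt{\left(-936 - \frac{3721}{2025} - \frac{3782}{45}\right) + 2307} = \sqrt{- \frac{2069311}{2025} + 2307} = \sqrt{\frac{2602364}{2025}} = \frac{2 \sqrt{650591}}{45}$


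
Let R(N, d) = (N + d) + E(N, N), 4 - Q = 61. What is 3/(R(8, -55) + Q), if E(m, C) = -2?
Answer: -3/106 ≈ -0.028302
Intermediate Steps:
Q = -57 (Q = 4 - 1*61 = 4 - 61 = -57)
R(N, d) = -2 + N + d (R(N, d) = (N + d) - 2 = -2 + N + d)
3/(R(8, -55) + Q) = 3/((-2 + 8 - 55) - 57) = 3/(-49 - 57) = 3/(-106) = -1/106*3 = -3/106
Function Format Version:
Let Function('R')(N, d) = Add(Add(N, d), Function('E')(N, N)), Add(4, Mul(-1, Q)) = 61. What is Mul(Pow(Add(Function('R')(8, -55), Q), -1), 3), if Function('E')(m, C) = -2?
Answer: Rational(-3, 106) ≈ -0.028302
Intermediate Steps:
Q = -57 (Q = Add(4, Mul(-1, 61)) = Add(4, -61) = -57)
Function('R')(N, d) = Add(-2, N, d) (Function('R')(N, d) = Add(Add(N, d), -2) = Add(-2, N, d))
Mul(Pow(Add(Function('R')(8, -55), Q), -1), 3) = Mul(Pow(Add(Add(-2, 8, -55), -57), -1), 3) = Mul(Pow(Add(-49, -57), -1), 3) = Mul(Pow(-106, -1), 3) = Mul(Rational(-1, 106), 3) = Rational(-3, 106)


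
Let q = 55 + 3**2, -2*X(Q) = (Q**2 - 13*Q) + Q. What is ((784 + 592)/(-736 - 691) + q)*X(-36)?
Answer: -77718528/1427 ≈ -54463.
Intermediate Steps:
X(Q) = 6*Q - Q**2/2 (X(Q) = -((Q**2 - 13*Q) + Q)/2 = -(Q**2 - 12*Q)/2 = 6*Q - Q**2/2)
q = 64 (q = 55 + 9 = 64)
((784 + 592)/(-736 - 691) + q)*X(-36) = ((784 + 592)/(-736 - 691) + 64)*((1/2)*(-36)*(12 - 1*(-36))) = (1376/(-1427) + 64)*((1/2)*(-36)*(12 + 36)) = (1376*(-1/1427) + 64)*((1/2)*(-36)*48) = (-1376/1427 + 64)*(-864) = (89952/1427)*(-864) = -77718528/1427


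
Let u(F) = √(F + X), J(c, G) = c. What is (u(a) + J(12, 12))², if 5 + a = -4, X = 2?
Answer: (12 + I*√7)² ≈ 137.0 + 63.498*I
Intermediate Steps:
a = -9 (a = -5 - 4 = -9)
u(F) = √(2 + F) (u(F) = √(F + 2) = √(2 + F))
(u(a) + J(12, 12))² = (√(2 - 9) + 12)² = (√(-7) + 12)² = (I*√7 + 12)² = (12 + I*√7)²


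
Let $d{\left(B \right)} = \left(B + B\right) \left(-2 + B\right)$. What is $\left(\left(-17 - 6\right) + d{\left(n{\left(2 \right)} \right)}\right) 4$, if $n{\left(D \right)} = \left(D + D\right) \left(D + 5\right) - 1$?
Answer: $5308$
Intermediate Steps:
$n{\left(D \right)} = -1 + 2 D \left(5 + D\right)$ ($n{\left(D \right)} = 2 D \left(5 + D\right) - 1 = -1 + 2 D \left(5 + D\right)$)
$d{\left(B \right)} = 2 B \left(-2 + B\right)$
$\left(\left(-17 - 6\right) + d{\left(n{\left(2 \right)} \right)}\right) 4 = \left(\left(-17 - 6\right) + 2 \left(-1 + 2 \cdot 2^{2} + 10 \cdot 2\right) \left(-2 + \left(-1 + 2 \cdot 2^{2} + 10 \cdot 2\right)\right)\right) 4 = \left(\left(-17 - 6\right) + 2 \left(-1 + 2 \cdot 4 + 20\right) \left(-2 + \left(-1 + 2 \cdot 4 + 20\right)\right)\right) 4 = \left(-23 + 2 \left(-1 + 8 + 20\right) \left(-2 + \left(-1 + 8 + 20\right)\right)\right) 4 = \left(-23 + 2 \cdot 27 \left(-2 + 27\right)\right) 4 = \left(-23 + 2 \cdot 27 \cdot 25\right) 4 = \left(-23 + 1350\right) 4 = 1327 \cdot 4 = 5308$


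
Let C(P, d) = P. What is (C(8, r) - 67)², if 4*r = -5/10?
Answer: 3481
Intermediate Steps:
r = -⅛ (r = (-5/10)/4 = (-5*⅒)/4 = (¼)*(-½) = -⅛ ≈ -0.12500)
(C(8, r) - 67)² = (8 - 67)² = (-59)² = 3481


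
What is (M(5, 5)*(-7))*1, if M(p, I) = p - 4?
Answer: -7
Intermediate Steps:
M(p, I) = -4 + p
(M(5, 5)*(-7))*1 = ((-4 + 5)*(-7))*1 = (1*(-7))*1 = -7*1 = -7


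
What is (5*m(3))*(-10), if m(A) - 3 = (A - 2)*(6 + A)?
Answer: -600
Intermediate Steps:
m(A) = 3 + (-2 + A)*(6 + A) (m(A) = 3 + (A - 2)*(6 + A) = 3 + (-2 + A)*(6 + A))
(5*m(3))*(-10) = (5*(-9 + 3**2 + 4*3))*(-10) = (5*(-9 + 9 + 12))*(-10) = (5*12)*(-10) = 60*(-10) = -600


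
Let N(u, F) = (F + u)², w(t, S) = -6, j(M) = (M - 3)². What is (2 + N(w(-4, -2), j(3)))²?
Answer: 1444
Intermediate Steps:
j(M) = (-3 + M)²
(2 + N(w(-4, -2), j(3)))² = (2 + ((-3 + 3)² - 6)²)² = (2 + (0² - 6)²)² = (2 + (0 - 6)²)² = (2 + (-6)²)² = (2 + 36)² = 38² = 1444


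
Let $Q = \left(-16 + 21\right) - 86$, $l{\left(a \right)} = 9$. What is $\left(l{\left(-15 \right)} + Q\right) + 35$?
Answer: $-37$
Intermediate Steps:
$Q = -81$ ($Q = 5 - 86 = -81$)
$\left(l{\left(-15 \right)} + Q\right) + 35 = \left(9 - 81\right) + 35 = -72 + 35 = -37$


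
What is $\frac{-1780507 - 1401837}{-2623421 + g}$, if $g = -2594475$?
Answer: $\frac{397793}{652237} \approx 0.60989$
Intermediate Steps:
$\frac{-1780507 - 1401837}{-2623421 + g} = \frac{-1780507 - 1401837}{-2623421 - 2594475} = - \frac{3182344}{-5217896} = \left(-3182344\right) \left(- \frac{1}{5217896}\right) = \frac{397793}{652237}$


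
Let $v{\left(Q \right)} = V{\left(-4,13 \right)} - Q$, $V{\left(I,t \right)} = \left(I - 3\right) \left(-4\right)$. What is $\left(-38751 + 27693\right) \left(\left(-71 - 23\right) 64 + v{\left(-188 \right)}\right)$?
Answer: $64136400$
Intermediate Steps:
$V{\left(I,t \right)} = 12 - 4 I$ ($V{\left(I,t \right)} = \left(-3 + I\right) \left(-4\right) = 12 - 4 I$)
$v{\left(Q \right)} = 28 - Q$ ($v{\left(Q \right)} = \left(12 - -16\right) - Q = \left(12 + 16\right) - Q = 28 - Q$)
$\left(-38751 + 27693\right) \left(\left(-71 - 23\right) 64 + v{\left(-188 \right)}\right) = \left(-38751 + 27693\right) \left(\left(-71 - 23\right) 64 + \left(28 - -188\right)\right) = - 11058 \left(\left(-94\right) 64 + \left(28 + 188\right)\right) = - 11058 \left(-6016 + 216\right) = \left(-11058\right) \left(-5800\right) = 64136400$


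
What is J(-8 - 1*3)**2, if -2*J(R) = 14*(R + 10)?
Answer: 49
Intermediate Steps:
J(R) = -70 - 7*R (J(R) = -7*(R + 10) = -7*(10 + R) = -(140 + 14*R)/2 = -70 - 7*R)
J(-8 - 1*3)**2 = (-70 - 7*(-8 - 1*3))**2 = (-70 - 7*(-8 - 3))**2 = (-70 - 7*(-11))**2 = (-70 + 77)**2 = 7**2 = 49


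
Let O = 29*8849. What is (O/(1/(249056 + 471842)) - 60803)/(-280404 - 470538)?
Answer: -184997504855/750942 ≈ -2.4635e+5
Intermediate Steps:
O = 256621
(O/(1/(249056 + 471842)) - 60803)/(-280404 - 470538) = (256621/(1/(249056 + 471842)) - 60803)/(-280404 - 470538) = (256621/(1/720898) - 60803)/(-750942) = (256621/(1/720898) - 60803)*(-1/750942) = (256621*720898 - 60803)*(-1/750942) = (184997565658 - 60803)*(-1/750942) = 184997504855*(-1/750942) = -184997504855/750942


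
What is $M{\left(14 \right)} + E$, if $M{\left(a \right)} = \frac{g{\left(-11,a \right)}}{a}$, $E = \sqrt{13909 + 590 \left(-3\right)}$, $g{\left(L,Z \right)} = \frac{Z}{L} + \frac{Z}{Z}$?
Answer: $- \frac{3}{154} + \sqrt{12139} \approx 110.16$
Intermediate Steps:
$g{\left(L,Z \right)} = 1 + \frac{Z}{L}$ ($g{\left(L,Z \right)} = \frac{Z}{L} + 1 = 1 + \frac{Z}{L}$)
$E = \sqrt{12139}$ ($E = \sqrt{13909 - 1770} = \sqrt{12139} \approx 110.18$)
$M{\left(a \right)} = \frac{1 - \frac{a}{11}}{a}$ ($M{\left(a \right)} = \frac{\frac{1}{-11} \left(-11 + a\right)}{a} = \frac{\left(- \frac{1}{11}\right) \left(-11 + a\right)}{a} = \frac{1 - \frac{a}{11}}{a}$)
$M{\left(14 \right)} + E = \frac{11 - 14}{11 \cdot 14} + \sqrt{12139} = \frac{1}{11} \cdot \frac{1}{14} \left(11 - 14\right) + \sqrt{12139} = \frac{1}{11} \cdot \frac{1}{14} \left(-3\right) + \sqrt{12139} = - \frac{3}{154} + \sqrt{12139}$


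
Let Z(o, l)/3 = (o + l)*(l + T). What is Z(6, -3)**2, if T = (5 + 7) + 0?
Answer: 6561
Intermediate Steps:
T = 12 (T = 12 + 0 = 12)
Z(o, l) = 3*(12 + l)*(l + o) (Z(o, l) = 3*((o + l)*(l + 12)) = 3*((l + o)*(12 + l)) = 3*((12 + l)*(l + o)) = 3*(12 + l)*(l + o))
Z(6, -3)**2 = (3*(-3)**2 + 36*(-3) + 36*6 + 3*(-3)*6)**2 = (3*9 - 108 + 216 - 54)**2 = (27 - 108 + 216 - 54)**2 = 81**2 = 6561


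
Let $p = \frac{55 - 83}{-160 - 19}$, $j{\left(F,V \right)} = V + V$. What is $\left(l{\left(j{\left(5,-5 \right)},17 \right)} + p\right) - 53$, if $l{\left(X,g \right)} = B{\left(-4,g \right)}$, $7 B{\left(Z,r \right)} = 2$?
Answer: $- \frac{65855}{1253} \approx -52.558$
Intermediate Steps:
$B{\left(Z,r \right)} = \frac{2}{7}$ ($B{\left(Z,r \right)} = \frac{1}{7} \cdot 2 = \frac{2}{7}$)
$j{\left(F,V \right)} = 2 V$
$l{\left(X,g \right)} = \frac{2}{7}$
$p = \frac{28}{179}$ ($p = \frac{55 - 83}{-160 - 19} = - \frac{28}{-179} = \left(-28\right) \left(- \frac{1}{179}\right) = \frac{28}{179} \approx 0.15642$)
$\left(l{\left(j{\left(5,-5 \right)},17 \right)} + p\right) - 53 = \left(\frac{2}{7} + \frac{28}{179}\right) - 53 = \frac{554}{1253} - 53 = - \frac{65855}{1253}$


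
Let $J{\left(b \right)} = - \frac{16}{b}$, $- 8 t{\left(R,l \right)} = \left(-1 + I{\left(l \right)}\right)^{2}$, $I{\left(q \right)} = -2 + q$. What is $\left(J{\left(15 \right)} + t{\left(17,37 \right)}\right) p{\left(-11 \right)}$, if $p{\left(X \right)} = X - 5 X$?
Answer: $- \frac{96074}{15} \approx -6404.9$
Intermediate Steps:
$t{\left(R,l \right)} = - \frac{\left(-3 + l\right)^{2}}{8}$ ($t{\left(R,l \right)} = - \frac{\left(-1 + \left(-2 + l\right)\right)^{2}}{8} = - \frac{\left(-3 + l\right)^{2}}{8}$)
$p{\left(X \right)} = - 4 X$
$\left(J{\left(15 \right)} + t{\left(17,37 \right)}\right) p{\left(-11 \right)} = \left(- \frac{16}{15} - \frac{\left(-3 + 37\right)^{2}}{8}\right) \left(\left(-4\right) \left(-11\right)\right) = \left(\left(-16\right) \frac{1}{15} - \frac{34^{2}}{8}\right) 44 = \left(- \frac{16}{15} - \frac{289}{2}\right) 44 = \left(- \frac{4367}{30}\right) 44 = - \frac{96074}{15}$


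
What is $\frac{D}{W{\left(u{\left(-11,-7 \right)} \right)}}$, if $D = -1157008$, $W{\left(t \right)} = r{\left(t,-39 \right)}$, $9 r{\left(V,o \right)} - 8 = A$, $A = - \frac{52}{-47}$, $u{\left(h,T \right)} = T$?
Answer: $- \frac{122353596}{107} \approx -1.1435 \cdot 10^{6}$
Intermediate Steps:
$A = \frac{52}{47}$ ($A = \left(-52\right) \left(- \frac{1}{47}\right) = \frac{52}{47} \approx 1.1064$)
$r{\left(V,o \right)} = \frac{428}{423}$ ($r{\left(V,o \right)} = \frac{8}{9} + \frac{1}{9} \cdot \frac{52}{47} = \frac{8}{9} + \frac{52}{423} = \frac{428}{423}$)
$W{\left(t \right)} = \frac{428}{423}$
$\frac{D}{W{\left(u{\left(-11,-7 \right)} \right)}} = - \frac{1157008}{\frac{428}{423}} = \left(-1157008\right) \frac{423}{428} = - \frac{122353596}{107}$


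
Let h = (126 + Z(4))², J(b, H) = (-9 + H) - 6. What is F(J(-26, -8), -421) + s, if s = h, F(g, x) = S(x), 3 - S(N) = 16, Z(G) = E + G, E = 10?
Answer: 19587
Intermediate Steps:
Z(G) = 10 + G
J(b, H) = -15 + H
S(N) = -13 (S(N) = 3 - 1*16 = 3 - 16 = -13)
F(g, x) = -13
h = 19600 (h = (126 + (10 + 4))² = (126 + 14)² = 140² = 19600)
s = 19600
F(J(-26, -8), -421) + s = -13 + 19600 = 19587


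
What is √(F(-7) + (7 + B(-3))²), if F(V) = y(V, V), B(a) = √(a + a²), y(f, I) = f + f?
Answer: √(41 + 14*√6) ≈ 8.6771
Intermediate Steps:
y(f, I) = 2*f
F(V) = 2*V
√(F(-7) + (7 + B(-3))²) = √(2*(-7) + (7 + √(-3*(1 - 3)))²) = √(-14 + (7 + √(-3*(-2)))²) = √(-14 + (7 + √6)²)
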